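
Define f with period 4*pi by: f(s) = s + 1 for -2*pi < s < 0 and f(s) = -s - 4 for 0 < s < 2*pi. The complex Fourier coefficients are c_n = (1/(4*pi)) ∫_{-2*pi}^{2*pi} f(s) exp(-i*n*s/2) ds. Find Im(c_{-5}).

Since f is real-valued, Im(c_{-5}) = -(1/(4*pi)) ∫_{-2*pi}^{2*pi} f(s) sin(-5*s/2) ds = b_{5}/2.
Split the integral at the breakpoints.
Integrating by parts (boundary term plus one more integral), an antiderivative of (s + 1) sin(-5*s/2) is 2*s*cos(5*s/2)/5 - 4*sin(5*s/2)/25 + 2*cos(5*s/2)/5; evaluating from -2*pi to 0: ∫_{-2*pi}^{0} (s + 1) sin(-5*s/2) ds = (2/5) - (-2/5 + 4*pi/5) = 4/5 - 4*pi/5.
Integrating by parts (boundary term plus one more integral), an antiderivative of (-s - 4) sin(-5*s/2) is -2*s*cos(5*s/2)/5 + 4*sin(5*s/2)/25 - 8*cos(5*s/2)/5; evaluating from 0 to 2*pi: ∫_{0}^{2*pi} (-s - 4) sin(-5*s/2) ds = (8/5 + 4*pi/5) - (-8/5) = 4*pi/5 + 16/5.
So ∫_{-2*pi}^{2*pi} f(s) sin(-5*s/2) ds = 4.
Hence Im(c_{-5}) = (-1/(4*pi))·(4) = -1/pi.

-1/pi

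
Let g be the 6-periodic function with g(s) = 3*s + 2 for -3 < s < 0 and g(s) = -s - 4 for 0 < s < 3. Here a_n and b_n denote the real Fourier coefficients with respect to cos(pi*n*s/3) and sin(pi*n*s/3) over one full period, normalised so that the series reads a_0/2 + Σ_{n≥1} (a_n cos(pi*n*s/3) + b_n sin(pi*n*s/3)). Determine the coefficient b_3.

b_3 = 1/3 ∫_{-3}^{3} g(s) sin(pi*s) ds.
Split the integral at the breakpoints.
Integrating by parts (boundary term plus one more integral), an antiderivative of (3*s + 2) sin(pi*s) is -3*s*cos(pi*s)/pi + 3*sin(pi*s)/pi**2 - 2*cos(pi*s)/pi; evaluating from -3 to 0: ∫_{-3}^{0} (3*s + 2) sin(pi*s) ds = (-2/pi) - (-7/pi) = 5/pi.
Integrating by parts (boundary term plus one more integral), an antiderivative of (-s - 4) sin(pi*s) is s*cos(pi*s)/pi - sin(pi*s)/pi**2 + 4*cos(pi*s)/pi; evaluating from 0 to 3: ∫_{0}^{3} (-s - 4) sin(pi*s) ds = (-7/pi) - (4/pi) = -11/pi.
Summing the pieces and multiplying by (1/3) gives b_3 = -2/pi.

-2/pi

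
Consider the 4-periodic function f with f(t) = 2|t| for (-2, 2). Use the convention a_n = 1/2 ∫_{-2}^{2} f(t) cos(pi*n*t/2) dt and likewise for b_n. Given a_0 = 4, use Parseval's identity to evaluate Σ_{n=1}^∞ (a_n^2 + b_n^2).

8/3

Parseval: a_0^2/2 + Σ_{n≥1} (a_n^2+b_n^2) = 1/2 ∫_{-2}^{2} f(t)^2 dt = 32/3.
Subtract a_0^2/2 = 8: Σ (a_n^2+b_n^2) = 8/3.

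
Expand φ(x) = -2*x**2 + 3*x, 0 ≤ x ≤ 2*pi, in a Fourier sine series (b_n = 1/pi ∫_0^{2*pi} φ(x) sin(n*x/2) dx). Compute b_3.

-16*pi/3 + 64/(27*pi) + 4

b_3 = 1/pi ∫_0^{2*pi} (-2*x**2 + 3*x) sin(3*x/2) dx.
Integrating by parts twice (tabular method), an antiderivative of (-2*x**2 + 3*x) sin(3*x/2) is 4*x**2*cos(3*x/2)/3 - 16*x*sin(3*x/2)/9 - 2*x*cos(3*x/2) + 4*sin(3*x/2)/3 - 32*cos(3*x/2)/27; evaluating from 0 to 2*pi: ∫_{0}^{2*pi} (-2*x**2 + 3*x) sin(3*x/2) dx = (-16*pi**2/3 + 32/27 + 4*pi) - (-32/27) = -16*pi**2/3 + 64/27 + 4*pi.
Hence b_3 = (1/pi)·(-16*pi**2/3 + 64/27 + 4*pi) = -16*pi/3 + 64/(27*pi) + 4.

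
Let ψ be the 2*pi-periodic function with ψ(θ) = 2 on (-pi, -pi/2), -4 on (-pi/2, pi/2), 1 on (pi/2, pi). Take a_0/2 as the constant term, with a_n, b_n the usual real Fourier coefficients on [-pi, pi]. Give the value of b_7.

-1/(7*pi)

b_7 = 1/pi ∫_{-pi}^{pi} ψ(θ) sin(7*θ) dθ.
Split the integral at the breakpoints.
Directly, an antiderivative of (2) sin(7*θ) is -2*cos(7*θ)/7; evaluating from -pi to -pi/2: ∫_{-pi}^{-pi/2} (2) sin(7*θ) dθ = (0) - (2/7) = -2/7.
Directly, an antiderivative of (-4) sin(7*θ) is 4*cos(7*θ)/7; evaluating from -pi/2 to pi/2: ∫_{-pi/2}^{pi/2} (-4) sin(7*θ) dθ = (0) - (0) = 0.
Directly, an antiderivative of (1) sin(7*θ) is -cos(7*θ)/7; evaluating from pi/2 to pi: ∫_{pi/2}^{pi} (1) sin(7*θ) dθ = (1/7) - (0) = 1/7.
Summing the pieces and multiplying by (1/pi) gives b_7 = -1/(7*pi).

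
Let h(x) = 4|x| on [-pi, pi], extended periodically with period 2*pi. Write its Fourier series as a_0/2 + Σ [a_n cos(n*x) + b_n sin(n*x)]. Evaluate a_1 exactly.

a_1 = 1/pi ∫_{-pi}^{pi} h(x) cos(x) dx.
h is even and cos(x) is even, so the integrand is even and a_1 = 2/pi ∫_0^{pi} h(x) cos(x) dx.
Integrating by parts (boundary term plus one more integral), an antiderivative of (4*x) cos(x) is 4*x*sin(x) + 4*cos(x); evaluating from 0 to pi: ∫_{0}^{pi} (4*x) cos(x) dx = (-4) - (4) = -8.
Hence a_1 = (2/pi)·(-8) = -16/pi.

-16/pi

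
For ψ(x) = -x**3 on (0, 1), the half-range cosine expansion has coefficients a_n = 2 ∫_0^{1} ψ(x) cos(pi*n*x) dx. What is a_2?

a_2 = 2 ∫_0^{1} (-x**3) cos(2*pi*x) dx.
Integrating by parts three times (tabular method), an antiderivative of (-x**3) cos(2*pi*x) is -x**3*sin(2*pi*x)/(2*pi) - 3*x**2*cos(2*pi*x)/(4*pi**2) + 3*x*sin(2*pi*x)/(4*pi**3) + 3*cos(2*pi*x)/(8*pi**4); evaluating from 0 to 1: ∫_{0}^{1} (-x**3) cos(2*pi*x) dx = (3*(1 - 2*pi**2)/(8*pi**4)) - (3/(8*pi**4)) = -3/(4*pi**2).
Hence a_2 = 2·(-3/(4*pi**2)) = -3/(2*pi**2).

-3/(2*pi**2)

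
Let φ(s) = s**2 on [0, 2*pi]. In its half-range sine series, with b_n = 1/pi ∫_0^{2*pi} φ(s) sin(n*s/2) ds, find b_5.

b_5 = 1/pi ∫_0^{2*pi} (s**2) sin(5*s/2) ds.
Integrating by parts twice (tabular method), an antiderivative of (s**2) sin(5*s/2) is -2*s**2*cos(5*s/2)/5 + 8*s*sin(5*s/2)/25 + 16*cos(5*s/2)/125; evaluating from 0 to 2*pi: ∫_{0}^{2*pi} (s**2) sin(5*s/2) ds = (-16/125 + 8*pi**2/5) - (16/125) = -32/125 + 8*pi**2/5.
Hence b_5 = (1/pi)·(-32/125 + 8*pi**2/5) = 8*(-4 + 25*pi**2)/(125*pi).

8*(-4 + 25*pi**2)/(125*pi)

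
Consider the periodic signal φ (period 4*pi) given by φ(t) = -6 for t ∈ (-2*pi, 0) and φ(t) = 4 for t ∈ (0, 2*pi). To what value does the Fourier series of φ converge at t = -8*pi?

t = -8*pi differs from t = 0 by -2 full period(s), and the series is 4*pi-periodic.
At t = 0 the one-sided limits are φ(0^-) = -6 and φ(0^+) = 4.
By Dirichlet's theorem the series converges to their average, [(-6) + (4)]/2 = -1.

-1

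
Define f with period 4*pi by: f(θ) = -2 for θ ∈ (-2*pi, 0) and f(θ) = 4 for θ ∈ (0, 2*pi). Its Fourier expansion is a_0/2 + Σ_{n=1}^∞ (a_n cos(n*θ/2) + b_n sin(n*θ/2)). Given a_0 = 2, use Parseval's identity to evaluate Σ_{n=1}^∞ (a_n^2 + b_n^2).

18

Parseval: a_0^2/2 + Σ_{n≥1} (a_n^2+b_n^2) = (1/(2*pi)) ∫_{-2*pi}^{2*pi} f(θ)^2 dθ = 20.
Subtract a_0^2/2 = 2: Σ (a_n^2+b_n^2) = 18.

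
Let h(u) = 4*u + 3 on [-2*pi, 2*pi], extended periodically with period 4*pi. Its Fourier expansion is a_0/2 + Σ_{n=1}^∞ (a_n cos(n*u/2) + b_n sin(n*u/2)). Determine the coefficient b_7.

b_7 = (1/(2*pi)) ∫_{-2*pi}^{2*pi} h(u) sin(7*u/2) du.
Integrating by parts (boundary term plus one more integral), an antiderivative of (4*u + 3) sin(7*u/2) is -8*u*cos(7*u/2)/7 + 16*sin(7*u/2)/49 - 6*cos(7*u/2)/7; evaluating from -2*pi to 2*pi: ∫_{-2*pi}^{2*pi} (4*u + 3) sin(7*u/2) du = (6/7 + 16*pi/7) - (6/7 - 16*pi/7) = 32*pi/7.
Hence b_7 = (1/(2*pi))·(32*pi/7) = 16/7.

16/7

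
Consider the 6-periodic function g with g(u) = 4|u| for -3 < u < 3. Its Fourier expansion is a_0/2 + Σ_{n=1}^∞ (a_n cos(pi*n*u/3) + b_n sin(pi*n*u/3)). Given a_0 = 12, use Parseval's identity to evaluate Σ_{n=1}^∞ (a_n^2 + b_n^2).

24

Parseval: a_0^2/2 + Σ_{n≥1} (a_n^2+b_n^2) = 1/3 ∫_{-3}^{3} g(u)^2 du = 96.
Subtract a_0^2/2 = 72: Σ (a_n^2+b_n^2) = 24.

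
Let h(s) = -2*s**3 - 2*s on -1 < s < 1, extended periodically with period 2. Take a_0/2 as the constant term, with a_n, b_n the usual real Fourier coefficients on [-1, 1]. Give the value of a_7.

0

a_7 = ∫_{-1}^{1} h(s) cos(7*pi*s) ds.
h is odd and cos(7*pi*s) is even, so the integrand is odd over a symmetric interval and the integral vanishes.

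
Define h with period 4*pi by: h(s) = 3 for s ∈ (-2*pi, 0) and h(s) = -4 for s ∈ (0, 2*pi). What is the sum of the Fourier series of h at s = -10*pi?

-1/2

s = -10*pi differs from s = -2*pi by -2 full period(s), and the series is 4*pi-periodic.
At s = -2*pi the one-sided limits are h(-2*pi^-) = -4 and h(-2*pi^+) = 3.
By Dirichlet's theorem the series converges to their average, [(-4) + (3)]/2 = -1/2.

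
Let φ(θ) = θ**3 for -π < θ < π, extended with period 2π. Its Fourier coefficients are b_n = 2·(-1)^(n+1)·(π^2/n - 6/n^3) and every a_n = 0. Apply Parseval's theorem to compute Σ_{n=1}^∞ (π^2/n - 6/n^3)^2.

pi**6/14

Parseval: Σ b_n^2 = (1/π) ∫_{-π}^{π} φ(θ)^2 dθ = 2*pi**6/7.
b_n^2 = 4·(π^2/n - 6/n^3)^2, so the sum equals (2*pi**6/7)/4 = pi**6/14.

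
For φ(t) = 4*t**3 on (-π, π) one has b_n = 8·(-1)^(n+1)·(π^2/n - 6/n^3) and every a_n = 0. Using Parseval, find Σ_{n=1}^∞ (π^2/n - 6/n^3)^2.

pi**6/14

Parseval: Σ b_n^2 = (1/π) ∫_{-π}^{π} φ(t)^2 dt = 32*pi**6/7.
b_n^2 = 64·(π^2/n - 6/n^3)^2, so the sum equals (32*pi**6/7)/64 = pi**6/14.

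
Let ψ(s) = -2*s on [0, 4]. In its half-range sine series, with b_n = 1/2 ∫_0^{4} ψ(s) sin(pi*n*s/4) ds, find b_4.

b_4 = 1/2 ∫_0^{4} (-2*s) sin(pi*s) ds.
Integrating by parts (boundary term plus one more integral), an antiderivative of (-2*s) sin(pi*s) is 2*s*cos(pi*s)/pi - 2*sin(pi*s)/pi**2; evaluating from 0 to 4: ∫_{0}^{4} (-2*s) sin(pi*s) ds = (8/pi) - (0) = 8/pi.
Hence b_4 = (1/2)·(8/pi) = 4/pi.

4/pi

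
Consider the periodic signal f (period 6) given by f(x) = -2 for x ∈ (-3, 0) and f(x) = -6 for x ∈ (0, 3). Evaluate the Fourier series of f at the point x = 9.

-4

x = 9 differs from x = -3 by 2 full period(s), and the series is 6-periodic.
At x = -3 the one-sided limits are f(-3^-) = -6 and f(-3^+) = -2.
By Dirichlet's theorem the series converges to their average, [(-6) + (-2)]/2 = -4.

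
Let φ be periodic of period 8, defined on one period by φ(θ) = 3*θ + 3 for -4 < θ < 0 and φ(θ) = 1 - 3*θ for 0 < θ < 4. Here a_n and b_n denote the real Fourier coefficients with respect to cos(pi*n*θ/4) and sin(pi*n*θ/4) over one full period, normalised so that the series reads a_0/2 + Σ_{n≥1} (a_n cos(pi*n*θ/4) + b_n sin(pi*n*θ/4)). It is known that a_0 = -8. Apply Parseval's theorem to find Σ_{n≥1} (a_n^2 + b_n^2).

26

Parseval: a_0^2/2 + Σ_{n≥1} (a_n^2+b_n^2) = 1/4 ∫_{-4}^{4} φ(θ)^2 dθ = 58.
Subtract a_0^2/2 = 32: Σ (a_n^2+b_n^2) = 26.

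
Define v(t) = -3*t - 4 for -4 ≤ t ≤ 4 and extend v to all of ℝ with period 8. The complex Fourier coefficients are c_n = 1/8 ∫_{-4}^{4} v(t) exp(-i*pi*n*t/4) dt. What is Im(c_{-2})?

Since v is real-valued, Im(c_{-2}) = -1/8 ∫_{-4}^{4} v(t) sin(-pi*t/2) dt = b_{2}/2.
Integrating by parts (boundary term plus one more integral), an antiderivative of (-3*t - 4) sin(-pi*t/2) is -6*t*cos(pi*t/2)/pi + 12*sin(pi*t/2)/pi**2 - 8*cos(pi*t/2)/pi; evaluating from -4 to 4: ∫_{-4}^{4} (-3*t - 4) sin(-pi*t/2) dt = (-32/pi) - (16/pi) = -48/pi.
Hence Im(c_{-2}) = (-1/8)·(-48/pi) = 6/pi.

6/pi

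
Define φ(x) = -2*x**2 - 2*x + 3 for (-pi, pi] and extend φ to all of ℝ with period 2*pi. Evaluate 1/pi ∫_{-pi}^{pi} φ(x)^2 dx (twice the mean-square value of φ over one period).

-16*pi**2/3 + 18 + 8*pi**4/5

1/pi ∫_{-pi}^{pi} φ(x)^2 dx = 1/pi · (2*pi*(-40*pi**2 + 135 + 12*pi**4)/15) = -16*pi**2/3 + 18 + 8*pi**4/5.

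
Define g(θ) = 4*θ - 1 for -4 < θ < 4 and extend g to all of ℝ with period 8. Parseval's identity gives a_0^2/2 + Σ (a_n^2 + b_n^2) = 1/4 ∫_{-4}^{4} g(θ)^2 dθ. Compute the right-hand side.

1/4 ∫_{-4}^{4} g(θ)^2 dθ = 1/4 · (2072/3) = 518/3.

518/3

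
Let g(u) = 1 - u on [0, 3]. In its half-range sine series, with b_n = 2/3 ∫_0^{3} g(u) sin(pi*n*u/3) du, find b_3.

b_3 = 2/3 ∫_0^{3} (1 - u) sin(pi*u) du.
Integrating by parts (boundary term plus one more integral), an antiderivative of (1 - u) sin(pi*u) is u*cos(pi*u)/pi - sin(pi*u)/pi**2 - cos(pi*u)/pi; evaluating from 0 to 3: ∫_{0}^{3} (1 - u) sin(pi*u) du = (-2/pi) - (-1/pi) = -1/pi.
Hence b_3 = (2/3)·(-1/pi) = -2/(3*pi).

-2/(3*pi)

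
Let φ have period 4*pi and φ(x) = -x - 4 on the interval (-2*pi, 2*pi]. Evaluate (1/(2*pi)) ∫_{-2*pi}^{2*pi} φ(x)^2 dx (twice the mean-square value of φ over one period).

8*pi**2/3 + 32

(1/(2*pi)) ∫_{-2*pi}^{2*pi} φ(x)^2 dx = (1/(2*pi)) · (16*pi*(pi**2 + 12)/3) = 8*pi**2/3 + 32.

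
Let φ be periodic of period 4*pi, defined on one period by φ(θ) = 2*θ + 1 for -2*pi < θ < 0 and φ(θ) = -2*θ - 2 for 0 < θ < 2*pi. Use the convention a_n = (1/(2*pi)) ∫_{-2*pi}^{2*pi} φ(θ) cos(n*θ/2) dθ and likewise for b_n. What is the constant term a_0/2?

a_0 = (1/(2*pi)) ∫_{-2*pi}^{2*pi} φ(θ) dθ = (1/(2*pi)) · (-2*pi*(1 + 4*pi)) = -4*pi - 1.
So the constant term a_0/2 = -2*pi - 1/2.

-2*pi - 1/2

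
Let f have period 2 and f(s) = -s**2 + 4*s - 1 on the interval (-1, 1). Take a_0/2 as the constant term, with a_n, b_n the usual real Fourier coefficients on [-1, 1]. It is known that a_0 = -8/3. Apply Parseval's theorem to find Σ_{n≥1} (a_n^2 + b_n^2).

488/45

Parseval: a_0^2/2 + Σ_{n≥1} (a_n^2+b_n^2) = ∫_{-1}^{1} f(s)^2 ds = 72/5.
Subtract a_0^2/2 = 32/9: Σ (a_n^2+b_n^2) = 488/45.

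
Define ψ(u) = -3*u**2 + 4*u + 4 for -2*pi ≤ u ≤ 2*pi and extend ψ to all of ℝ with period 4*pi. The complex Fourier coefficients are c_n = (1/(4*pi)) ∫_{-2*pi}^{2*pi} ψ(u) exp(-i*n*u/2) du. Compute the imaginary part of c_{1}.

Since ψ is real-valued, Im(c_{1}) = -(1/(4*pi)) ∫_{-2*pi}^{2*pi} ψ(u) sin(u/2) du = -b_{1}/2.
Integrating by parts twice (tabular method), an antiderivative of (-3*u**2 + 4*u + 4) sin(u/2) is 6*u**2*cos(u/2) - 24*u*sin(u/2) - 8*u*cos(u/2) + 16*sin(u/2) - 56*cos(u/2); evaluating from -2*pi to 2*pi: ∫_{-2*pi}^{2*pi} (-3*u**2 + 4*u + 4) sin(u/2) du = (-24*pi**2 + 16*pi + 56) - (-24*pi**2 - 16*pi + 56) = 32*pi.
Hence Im(c_{1}) = (-1/(4*pi))·(32*pi) = -8.

-8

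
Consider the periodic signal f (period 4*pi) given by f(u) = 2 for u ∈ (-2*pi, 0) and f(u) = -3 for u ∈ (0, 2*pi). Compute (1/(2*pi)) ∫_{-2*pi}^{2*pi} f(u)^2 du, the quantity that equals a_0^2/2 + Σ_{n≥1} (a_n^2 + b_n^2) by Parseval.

(1/(2*pi)) ∫_{-2*pi}^{2*pi} f(u)^2 du = (1/(2*pi)) · (26*pi) = 13.

13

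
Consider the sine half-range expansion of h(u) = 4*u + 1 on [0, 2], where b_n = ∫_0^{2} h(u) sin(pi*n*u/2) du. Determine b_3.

b_3 = ∫_0^{2} (4*u + 1) sin(3*pi*u/2) du.
Integrating by parts (boundary term plus one more integral), an antiderivative of (4*u + 1) sin(3*pi*u/2) is -8*u*cos(3*pi*u/2)/(3*pi) + 16*sin(3*pi*u/2)/(9*pi**2) - 2*cos(3*pi*u/2)/(3*pi); evaluating from 0 to 2: ∫_{0}^{2} (4*u + 1) sin(3*pi*u/2) du = (6/pi) - (-2/(3*pi)) = 20/(3*pi).
Hence b_3 = 20/(3*pi).

20/(3*pi)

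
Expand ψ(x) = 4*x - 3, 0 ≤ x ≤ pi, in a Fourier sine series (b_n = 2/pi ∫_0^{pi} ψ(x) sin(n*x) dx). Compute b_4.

b_4 = 2/pi ∫_0^{pi} (4*x - 3) sin(4*x) dx.
Integrating by parts (boundary term plus one more integral), an antiderivative of (4*x - 3) sin(4*x) is -x*cos(4*x) + sin(4*x)/4 + 3*cos(4*x)/4; evaluating from 0 to pi: ∫_{0}^{pi} (4*x - 3) sin(4*x) dx = (3/4 - pi) - (3/4) = -pi.
Hence b_4 = (2/pi)·(-pi) = -2.

-2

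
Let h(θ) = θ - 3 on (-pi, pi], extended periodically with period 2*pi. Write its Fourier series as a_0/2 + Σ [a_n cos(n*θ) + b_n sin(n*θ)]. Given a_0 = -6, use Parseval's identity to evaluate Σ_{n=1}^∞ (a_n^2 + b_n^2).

Parseval: a_0^2/2 + Σ_{n≥1} (a_n^2+b_n^2) = 1/pi ∫_{-pi}^{pi} h(θ)^2 dθ = 2*pi**2/3 + 18.
Subtract a_0^2/2 = 18: Σ (a_n^2+b_n^2) = 2*pi**2/3.

2*pi**2/3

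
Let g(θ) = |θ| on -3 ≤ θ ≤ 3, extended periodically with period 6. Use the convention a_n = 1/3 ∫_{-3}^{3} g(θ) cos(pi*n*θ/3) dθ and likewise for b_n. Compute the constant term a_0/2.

3/2

a_0 = 1/3 ∫_{-3}^{3} g(θ) dθ = 1/3 · (9) = 3.
So the constant term a_0/2 = 3/2.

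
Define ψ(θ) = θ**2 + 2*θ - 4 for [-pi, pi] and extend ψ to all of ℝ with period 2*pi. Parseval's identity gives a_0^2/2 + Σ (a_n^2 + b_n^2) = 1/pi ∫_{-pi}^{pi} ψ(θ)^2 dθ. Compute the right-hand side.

1/pi ∫_{-pi}^{pi} ψ(θ)^2 dθ = 1/pi · (2*pi*(-20*pi**2 + 240 + 3*pi**4)/15) = -8*pi**2/3 + 32 + 2*pi**4/5.

-8*pi**2/3 + 32 + 2*pi**4/5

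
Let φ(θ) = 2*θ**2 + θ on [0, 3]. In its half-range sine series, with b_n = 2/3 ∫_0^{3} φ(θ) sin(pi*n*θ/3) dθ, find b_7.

-144/(343*pi**3) + 6/pi

b_7 = 2/3 ∫_0^{3} (2*θ**2 + θ) sin(7*pi*θ/3) dθ.
Integrating by parts twice (tabular method), an antiderivative of (2*θ**2 + θ) sin(7*pi*θ/3) is -6*θ**2*cos(7*pi*θ/3)/(7*pi) + 36*θ*sin(7*pi*θ/3)/(49*pi**2) - 3*θ*cos(7*pi*θ/3)/(7*pi) + 9*sin(7*pi*θ/3)/(49*pi**2) + 108*cos(7*pi*θ/3)/(343*pi**3); evaluating from 0 to 3: ∫_{0}^{3} (2*θ**2 + θ) sin(7*pi*θ/3) dθ = (-108/(343*pi**3) + 9/pi) - (108/(343*pi**3)) = -216/(343*pi**3) + 9/pi.
Hence b_7 = (2/3)·(-216/(343*pi**3) + 9/pi) = -144/(343*pi**3) + 6/pi.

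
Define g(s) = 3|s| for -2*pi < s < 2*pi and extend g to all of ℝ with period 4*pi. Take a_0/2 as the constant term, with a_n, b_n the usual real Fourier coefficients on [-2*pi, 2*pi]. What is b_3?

0

b_3 = (1/(2*pi)) ∫_{-2*pi}^{2*pi} g(s) sin(3*s/2) ds.
g is even and sin(3*s/2) is odd, so the integrand is odd over a symmetric interval and the integral vanishes.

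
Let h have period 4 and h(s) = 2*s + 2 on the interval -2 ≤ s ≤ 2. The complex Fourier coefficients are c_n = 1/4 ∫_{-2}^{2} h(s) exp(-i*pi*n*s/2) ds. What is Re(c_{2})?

0

Since h is real-valued, Re(c_{2}) = 1/4 ∫_{-2}^{2} h(s) cos(pi*s) ds = a_{2}/2.
Integrating by parts (boundary term plus one more integral), an antiderivative of (2*s + 2) cos(pi*s) is 2*s*sin(pi*s)/pi + 2*sin(pi*s)/pi + 2*cos(pi*s)/pi**2; evaluating from -2 to 2: ∫_{-2}^{2} (2*s + 2) cos(pi*s) ds = (2/pi**2) - (2/pi**2) = 0.
Hence Re(c_{2}) = (1/4)·(0) = 0.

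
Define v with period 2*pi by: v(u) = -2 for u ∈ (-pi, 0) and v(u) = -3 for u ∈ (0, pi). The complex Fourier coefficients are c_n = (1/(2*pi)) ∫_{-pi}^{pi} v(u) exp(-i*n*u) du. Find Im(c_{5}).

1/(5*pi)

Since v is real-valued, Im(c_{5}) = -(1/(2*pi)) ∫_{-pi}^{pi} v(u) sin(5*u) du = -b_{5}/2.
Split the integral at the breakpoints.
Directly, an antiderivative of (-2) sin(5*u) is 2*cos(5*u)/5; evaluating from -pi to 0: ∫_{-pi}^{0} (-2) sin(5*u) du = (2/5) - (-2/5) = 4/5.
Directly, an antiderivative of (-3) sin(5*u) is 3*cos(5*u)/5; evaluating from 0 to pi: ∫_{0}^{pi} (-3) sin(5*u) du = (-3/5) - (3/5) = -6/5.
So ∫_{-pi}^{pi} v(u) sin(5*u) du = -2/5.
Hence Im(c_{5}) = (-1/(2*pi))·(-2/5) = 1/(5*pi).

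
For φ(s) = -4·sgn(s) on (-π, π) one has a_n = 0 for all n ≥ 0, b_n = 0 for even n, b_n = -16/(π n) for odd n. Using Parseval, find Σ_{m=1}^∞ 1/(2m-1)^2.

Parseval: Σ b_n^2 = (1/π) ∫_{-π}^{π} φ(s)^2 ds = 32.
Only odd n contribute, with b_n^2 = 256/(π^2 n^2), so Σ_{m≥1} 1/(2m-1)^2 = π^2·(32)/256 = pi**2/8.

pi**2/8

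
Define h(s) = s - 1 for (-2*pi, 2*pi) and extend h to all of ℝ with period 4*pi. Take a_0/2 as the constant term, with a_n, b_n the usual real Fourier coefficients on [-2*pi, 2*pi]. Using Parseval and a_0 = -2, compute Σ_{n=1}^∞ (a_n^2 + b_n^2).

Parseval: a_0^2/2 + Σ_{n≥1} (a_n^2+b_n^2) = (1/(2*pi)) ∫_{-2*pi}^{2*pi} h(s)^2 ds = 2 + 8*pi**2/3.
Subtract a_0^2/2 = 2: Σ (a_n^2+b_n^2) = 8*pi**2/3.

8*pi**2/3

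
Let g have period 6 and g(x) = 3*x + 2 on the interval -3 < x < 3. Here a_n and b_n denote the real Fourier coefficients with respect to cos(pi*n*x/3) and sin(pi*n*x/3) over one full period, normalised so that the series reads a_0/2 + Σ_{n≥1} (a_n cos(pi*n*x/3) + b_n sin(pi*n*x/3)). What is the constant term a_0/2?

2

a_0 = 1/3 ∫_{-3}^{3} g(x) dx = 1/3 · (12) = 4.
So the constant term a_0/2 = 2.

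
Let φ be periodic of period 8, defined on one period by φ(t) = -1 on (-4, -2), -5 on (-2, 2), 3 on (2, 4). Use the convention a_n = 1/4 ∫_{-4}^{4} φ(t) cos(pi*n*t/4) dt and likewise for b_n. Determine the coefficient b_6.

-4/(3*pi)

b_6 = 1/4 ∫_{-4}^{4} φ(t) sin(3*pi*t/2) dt.
Split the integral at the breakpoints.
Directly, an antiderivative of (-1) sin(3*pi*t/2) is 2*cos(3*pi*t/2)/(3*pi); evaluating from -4 to -2: ∫_{-4}^{-2} (-1) sin(3*pi*t/2) dt = (-2/(3*pi)) - (2/(3*pi)) = -4/(3*pi).
Directly, an antiderivative of (-5) sin(3*pi*t/2) is 10*cos(3*pi*t/2)/(3*pi); evaluating from -2 to 2: ∫_{-2}^{2} (-5) sin(3*pi*t/2) dt = (-10/(3*pi)) - (-10/(3*pi)) = 0.
Directly, an antiderivative of (3) sin(3*pi*t/2) is -2*cos(3*pi*t/2)/pi; evaluating from 2 to 4: ∫_{2}^{4} (3) sin(3*pi*t/2) dt = (-2/pi) - (2/pi) = -4/pi.
Summing the pieces and multiplying by (1/4) gives b_6 = -4/(3*pi).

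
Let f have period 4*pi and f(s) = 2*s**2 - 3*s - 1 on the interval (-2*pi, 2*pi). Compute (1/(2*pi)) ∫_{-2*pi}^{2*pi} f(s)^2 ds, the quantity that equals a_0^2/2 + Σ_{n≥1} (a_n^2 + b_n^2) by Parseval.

(1/(2*pi)) ∫_{-2*pi}^{2*pi} f(s)^2 ds = (1/(2*pi)) · (4*pi*(15 + 100*pi**2 + 192*pi**4)/15) = 2 + 40*pi**2/3 + 128*pi**4/5.

2 + 40*pi**2/3 + 128*pi**4/5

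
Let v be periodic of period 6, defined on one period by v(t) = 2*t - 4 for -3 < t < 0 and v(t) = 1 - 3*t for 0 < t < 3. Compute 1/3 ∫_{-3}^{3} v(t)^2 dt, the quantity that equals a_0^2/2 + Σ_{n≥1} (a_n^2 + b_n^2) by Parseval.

1/3 ∫_{-3}^{3} v(t)^2 dt = 1/3 · (213) = 71.

71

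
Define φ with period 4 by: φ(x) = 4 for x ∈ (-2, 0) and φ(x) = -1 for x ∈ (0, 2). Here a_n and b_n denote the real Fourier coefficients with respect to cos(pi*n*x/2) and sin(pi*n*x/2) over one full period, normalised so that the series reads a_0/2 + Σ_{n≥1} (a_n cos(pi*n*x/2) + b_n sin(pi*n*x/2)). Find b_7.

-10/(7*pi)

b_7 = 1/2 ∫_{-2}^{2} φ(x) sin(7*pi*x/2) dx.
Split the integral at the breakpoints.
Directly, an antiderivative of (4) sin(7*pi*x/2) is -8*cos(7*pi*x/2)/(7*pi); evaluating from -2 to 0: ∫_{-2}^{0} (4) sin(7*pi*x/2) dx = (-8/(7*pi)) - (8/(7*pi)) = -16/(7*pi).
Directly, an antiderivative of (-1) sin(7*pi*x/2) is 2*cos(7*pi*x/2)/(7*pi); evaluating from 0 to 2: ∫_{0}^{2} (-1) sin(7*pi*x/2) dx = (-2/(7*pi)) - (2/(7*pi)) = -4/(7*pi).
Summing the pieces and multiplying by (1/2) gives b_7 = -10/(7*pi).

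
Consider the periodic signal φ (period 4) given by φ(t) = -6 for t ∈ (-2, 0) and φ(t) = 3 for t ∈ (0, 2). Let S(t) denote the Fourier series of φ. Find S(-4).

t = -4 differs from t = 0 by -1 full period(s), and the series is 4-periodic.
At t = 0 the one-sided limits are φ(0^-) = -6 and φ(0^+) = 3.
By Dirichlet's theorem the series converges to their average, [(-6) + (3)]/2 = -3/2.

-3/2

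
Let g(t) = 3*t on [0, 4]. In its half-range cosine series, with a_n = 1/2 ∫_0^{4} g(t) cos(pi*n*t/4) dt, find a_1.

-48/pi**2

a_1 = 1/2 ∫_0^{4} (3*t) cos(pi*t/4) dt.
Integrating by parts (boundary term plus one more integral), an antiderivative of (3*t) cos(pi*t/4) is 12*t*sin(pi*t/4)/pi + 48*cos(pi*t/4)/pi**2; evaluating from 0 to 4: ∫_{0}^{4} (3*t) cos(pi*t/4) dt = (-48/pi**2) - (48/pi**2) = -96/pi**2.
Hence a_1 = (1/2)·(-96/pi**2) = -48/pi**2.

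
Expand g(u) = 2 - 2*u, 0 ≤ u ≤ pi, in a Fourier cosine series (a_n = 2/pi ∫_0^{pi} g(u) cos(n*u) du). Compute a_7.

a_7 = 2/pi ∫_0^{pi} (2 - 2*u) cos(7*u) du.
Integrating by parts (boundary term plus one more integral), an antiderivative of (2 - 2*u) cos(7*u) is -2*u*sin(7*u)/7 + 2*sin(7*u)/7 - 2*cos(7*u)/49; evaluating from 0 to pi: ∫_{0}^{pi} (2 - 2*u) cos(7*u) du = (2/49) - (-2/49) = 4/49.
Hence a_7 = (2/pi)·(4/49) = 8/(49*pi).

8/(49*pi)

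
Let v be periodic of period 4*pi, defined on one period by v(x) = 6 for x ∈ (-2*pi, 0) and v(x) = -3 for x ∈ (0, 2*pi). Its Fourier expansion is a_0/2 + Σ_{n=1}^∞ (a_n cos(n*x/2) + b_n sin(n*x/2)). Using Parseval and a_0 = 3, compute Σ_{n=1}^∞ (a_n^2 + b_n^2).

Parseval: a_0^2/2 + Σ_{n≥1} (a_n^2+b_n^2) = (1/(2*pi)) ∫_{-2*pi}^{2*pi} v(x)^2 dx = 45.
Subtract a_0^2/2 = 9/2: Σ (a_n^2+b_n^2) = 81/2.

81/2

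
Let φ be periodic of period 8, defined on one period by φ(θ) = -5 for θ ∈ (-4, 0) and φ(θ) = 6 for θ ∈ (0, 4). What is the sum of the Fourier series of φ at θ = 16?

θ = 16 differs from θ = 0 by 2 full period(s), and the series is 8-periodic.
At θ = 0 the one-sided limits are φ(0^-) = -5 and φ(0^+) = 6.
By Dirichlet's theorem the series converges to their average, [(-5) + (6)]/2 = 1/2.

1/2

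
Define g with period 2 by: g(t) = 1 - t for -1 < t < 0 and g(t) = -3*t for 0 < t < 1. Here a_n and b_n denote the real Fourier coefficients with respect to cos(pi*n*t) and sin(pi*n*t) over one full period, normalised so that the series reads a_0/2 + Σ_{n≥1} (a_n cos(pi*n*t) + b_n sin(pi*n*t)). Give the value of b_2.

2/pi

b_2 = ∫_{-1}^{1} g(t) sin(2*pi*t) dt.
Split the integral at the breakpoints.
Integrating by parts (boundary term plus one more integral), an antiderivative of (1 - t) sin(2*pi*t) is t*cos(2*pi*t)/(2*pi) - sin(2*pi*t)/(4*pi**2) - cos(2*pi*t)/(2*pi); evaluating from -1 to 0: ∫_{-1}^{0} (1 - t) sin(2*pi*t) dt = (-1/(2*pi)) - (-1/pi) = 1/(2*pi).
Integrating by parts (boundary term plus one more integral), an antiderivative of (-3*t) sin(2*pi*t) is 3*t*cos(2*pi*t)/(2*pi) - 3*sin(2*pi*t)/(4*pi**2); evaluating from 0 to 1: ∫_{0}^{1} (-3*t) sin(2*pi*t) dt = (3/(2*pi)) - (0) = 3/(2*pi).
Summing the pieces gives b_2 = 2/pi.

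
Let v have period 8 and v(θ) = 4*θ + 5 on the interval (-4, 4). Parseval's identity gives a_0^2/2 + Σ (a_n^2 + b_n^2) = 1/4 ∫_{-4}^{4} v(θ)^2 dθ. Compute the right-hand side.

1/4 ∫_{-4}^{4} v(θ)^2 dθ = 1/4 · (2648/3) = 662/3.

662/3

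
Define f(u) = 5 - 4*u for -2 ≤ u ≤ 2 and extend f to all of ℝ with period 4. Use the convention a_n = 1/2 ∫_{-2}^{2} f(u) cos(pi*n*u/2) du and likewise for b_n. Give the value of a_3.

a_3 = 1/2 ∫_{-2}^{2} f(u) cos(3*pi*u/2) du.
Integrating by parts (boundary term plus one more integral), an antiderivative of (5 - 4*u) cos(3*pi*u/2) is -8*u*sin(3*pi*u/2)/(3*pi) + 10*sin(3*pi*u/2)/(3*pi) - 16*cos(3*pi*u/2)/(9*pi**2); evaluating from -2 to 2: ∫_{-2}^{2} (5 - 4*u) cos(3*pi*u/2) du = (16/(9*pi**2)) - (16/(9*pi**2)) = 0.
Hence a_3 = (1/2)·(0) = 0.

0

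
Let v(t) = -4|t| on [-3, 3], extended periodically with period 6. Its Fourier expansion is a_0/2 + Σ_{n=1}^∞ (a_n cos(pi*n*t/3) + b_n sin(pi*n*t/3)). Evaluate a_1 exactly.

48/pi**2

a_1 = 1/3 ∫_{-3}^{3} v(t) cos(pi*t/3) dt.
v is even and cos(pi*t/3) is even, so the integrand is even and a_1 = 2/3 ∫_0^{3} v(t) cos(pi*t/3) dt.
Integrating by parts (boundary term plus one more integral), an antiderivative of (-4*t) cos(pi*t/3) is -12*t*sin(pi*t/3)/pi - 36*cos(pi*t/3)/pi**2; evaluating from 0 to 3: ∫_{0}^{3} (-4*t) cos(pi*t/3) dt = (36/pi**2) - (-36/pi**2) = 72/pi**2.
Hence a_1 = (2/3)·(72/pi**2) = 48/pi**2.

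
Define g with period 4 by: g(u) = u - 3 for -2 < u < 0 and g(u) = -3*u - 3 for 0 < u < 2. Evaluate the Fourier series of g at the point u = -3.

-6

u = -3 differs from u = 1 by -1 full period(s), and the series is 4-periodic.
g is continuous at u = 1 with value -6, so the series converges to -6 there.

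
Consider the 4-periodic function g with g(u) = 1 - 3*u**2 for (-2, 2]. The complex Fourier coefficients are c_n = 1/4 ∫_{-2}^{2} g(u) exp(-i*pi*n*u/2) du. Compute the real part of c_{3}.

8/(3*pi**2)

Since g is real-valued, Re(c_{3}) = 1/4 ∫_{-2}^{2} g(u) cos(3*pi*u/2) du = a_{3}/2.
g is even and cos(3*pi*u/2) is even, so the integrand is even: ∫_{-2}^{2} g(u) cos(3*pi*u/2) du = 2∫_0^{2} g(u) cos(3*pi*u/2) du.
Integrating by parts twice (tabular method), an antiderivative of (1 - 3*u**2) cos(3*pi*u/2) is -2*u**2*sin(3*pi*u/2)/pi - 8*u*cos(3*pi*u/2)/(3*pi**2) + 16*sin(3*pi*u/2)/(9*pi**3) + 2*sin(3*pi*u/2)/(3*pi); evaluating from 0 to 2: ∫_{0}^{2} (1 - 3*u**2) cos(3*pi*u/2) du = (16/(3*pi**2)) - (0) = 16/(3*pi**2).
So ∫_{-2}^{2} g(u) cos(3*pi*u/2) du = 32/(3*pi**2).
Hence Re(c_{3}) = (1/4)·(32/(3*pi**2)) = 8/(3*pi**2).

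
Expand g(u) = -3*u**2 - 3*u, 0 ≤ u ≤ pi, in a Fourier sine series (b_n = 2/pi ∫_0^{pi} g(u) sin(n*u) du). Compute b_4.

3/2 + 3*pi/2

b_4 = 2/pi ∫_0^{pi} (-3*u**2 - 3*u) sin(4*u) du.
Integrating by parts twice (tabular method), an antiderivative of (-3*u**2 - 3*u) sin(4*u) is 3*u**2*cos(4*u)/4 - 3*u*sin(4*u)/8 + 3*u*cos(4*u)/4 - 3*sin(4*u)/16 - 3*cos(4*u)/32; evaluating from 0 to pi: ∫_{0}^{pi} (-3*u**2 - 3*u) sin(4*u) du = (-3/32 + 3*pi/4 + 3*pi**2/4) - (-3/32) = 3*pi*(1 + pi)/4.
Hence b_4 = (2/pi)·(3*pi*(1 + pi)/4) = 3/2 + 3*pi/2.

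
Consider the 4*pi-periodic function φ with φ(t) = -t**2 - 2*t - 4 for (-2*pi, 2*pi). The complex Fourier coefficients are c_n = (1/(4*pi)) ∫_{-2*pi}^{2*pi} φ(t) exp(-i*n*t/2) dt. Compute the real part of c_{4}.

-1/2

Since φ is real-valued, Re(c_{4}) = (1/(4*pi)) ∫_{-2*pi}^{2*pi} φ(t) cos(2*t) dt = a_{4}/2.
Integrating by parts twice (tabular method), an antiderivative of (-t**2 - 2*t - 4) cos(2*t) is -t**2*sin(2*t)/2 - t*sin(2*t) - t*cos(2*t)/2 - 7*sin(2*t)/4 - cos(2*t)/2; evaluating from -2*pi to 2*pi: ∫_{-2*pi}^{2*pi} (-t**2 - 2*t - 4) cos(2*t) dt = (-pi - 1/2) - (-1/2 + pi) = -2*pi.
Hence Re(c_{4}) = (1/(4*pi))·(-2*pi) = -1/2.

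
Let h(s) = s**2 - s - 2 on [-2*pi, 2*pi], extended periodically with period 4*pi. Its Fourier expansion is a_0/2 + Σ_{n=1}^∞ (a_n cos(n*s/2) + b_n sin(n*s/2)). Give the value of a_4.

a_4 = (1/(2*pi)) ∫_{-2*pi}^{2*pi} h(s) cos(2*s) ds.
Integrating by parts twice (tabular method), an antiderivative of (s**2 - s - 2) cos(2*s) is s**2*sin(2*s)/2 - s*sin(2*s)/2 + s*cos(2*s)/2 - 5*sin(2*s)/4 - cos(2*s)/4; evaluating from -2*pi to 2*pi: ∫_{-2*pi}^{2*pi} (s**2 - s - 2) cos(2*s) ds = (-1/4 + pi) - (-pi - 1/4) = 2*pi.
Hence a_4 = (1/(2*pi))·(2*pi) = 1.

1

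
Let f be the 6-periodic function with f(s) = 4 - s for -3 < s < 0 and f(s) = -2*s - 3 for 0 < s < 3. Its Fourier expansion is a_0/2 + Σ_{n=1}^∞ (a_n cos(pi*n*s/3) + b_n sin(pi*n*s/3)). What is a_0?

a_0 = 1/3 ∫_{-3}^{3} f(s) ds = 1/3 · (-3/2) = -1/2.

-1/2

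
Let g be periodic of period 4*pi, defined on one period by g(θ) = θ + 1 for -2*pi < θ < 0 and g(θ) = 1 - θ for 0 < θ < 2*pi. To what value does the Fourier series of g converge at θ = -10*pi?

θ = -10*pi differs from θ = -2*pi by -2 full period(s), and the series is 4*pi-periodic.
g is continuous at θ = -2*pi with value 1 - 2*pi, so the series converges to 1 - 2*pi there.

1 - 2*pi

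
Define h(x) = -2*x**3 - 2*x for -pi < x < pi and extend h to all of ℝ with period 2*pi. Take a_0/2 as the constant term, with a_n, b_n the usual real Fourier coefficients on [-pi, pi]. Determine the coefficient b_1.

20 - 4*pi**2

b_1 = 1/pi ∫_{-pi}^{pi} h(x) sin(x) dx.
h is odd and sin(x) is odd, so the integrand is even and b_1 = 2/pi ∫_0^{pi} h(x) sin(x) dx.
Integrating by parts three times (tabular method), an antiderivative of (-2*x**3 - 2*x) sin(x) is 2*x**3*cos(x) - 6*x**2*sin(x) - 10*x*cos(x) + 10*sin(x); evaluating from 0 to pi: ∫_{0}^{pi} (-2*x**3 - 2*x) sin(x) dx = (2*pi*(5 - pi**2)) - (0) = 2*pi*(5 - pi**2).
Hence b_1 = (2/pi)·(2*pi*(5 - pi**2)) = 20 - 4*pi**2.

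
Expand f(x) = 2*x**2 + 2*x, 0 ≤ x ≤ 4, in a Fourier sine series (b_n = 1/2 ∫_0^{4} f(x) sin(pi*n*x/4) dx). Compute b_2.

b_2 = 1/2 ∫_0^{4} (2*x**2 + 2*x) sin(pi*x/2) dx.
Integrating by parts twice (tabular method), an antiderivative of (2*x**2 + 2*x) sin(pi*x/2) is -4*x**2*cos(pi*x/2)/pi + 16*x*sin(pi*x/2)/pi**2 - 4*x*cos(pi*x/2)/pi + 8*sin(pi*x/2)/pi**2 + 32*cos(pi*x/2)/pi**3; evaluating from 0 to 4: ∫_{0}^{4} (2*x**2 + 2*x) sin(pi*x/2) dx = (-80/pi + 32/pi**3) - (32/pi**3) = -80/pi.
Hence b_2 = (1/2)·(-80/pi) = -40/pi.

-40/pi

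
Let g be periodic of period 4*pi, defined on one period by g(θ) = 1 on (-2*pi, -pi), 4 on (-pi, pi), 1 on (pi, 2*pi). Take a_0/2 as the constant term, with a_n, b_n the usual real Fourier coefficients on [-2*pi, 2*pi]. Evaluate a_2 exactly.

0

a_2 = (1/(2*pi)) ∫_{-2*pi}^{2*pi} g(θ) cos(θ) dθ.
g is even and cos(θ) is even, so the integrand is even and a_2 = 1/pi ∫_0^{2*pi} g(θ) cos(θ) dθ.
Split the integral at the breakpoints.
Directly, an antiderivative of (4) cos(θ) is 4*sin(θ); evaluating from 0 to pi: ∫_{0}^{pi} (4) cos(θ) dθ = (0) - (0) = 0.
Directly, an antiderivative of (1) cos(θ) is sin(θ); evaluating from pi to 2*pi: ∫_{pi}^{2*pi} (1) cos(θ) dθ = (0) - (0) = 0.
Summing the pieces and multiplying by (1/pi) gives a_2 = 0.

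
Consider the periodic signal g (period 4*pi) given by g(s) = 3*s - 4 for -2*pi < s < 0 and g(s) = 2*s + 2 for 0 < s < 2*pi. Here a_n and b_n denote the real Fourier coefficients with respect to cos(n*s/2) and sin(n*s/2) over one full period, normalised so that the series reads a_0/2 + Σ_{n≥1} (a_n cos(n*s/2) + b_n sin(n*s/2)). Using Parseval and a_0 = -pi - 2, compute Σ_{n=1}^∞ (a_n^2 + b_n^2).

Parseval: a_0^2/2 + Σ_{n≥1} (a_n^2+b_n^2) = (1/(2*pi)) ∫_{-2*pi}^{2*pi} g(s)^2 ds = 20 + 32*pi + 52*pi**2/3.
Subtract a_0^2/2 = (2 + pi)**2/2: Σ (a_n^2+b_n^2) = 18 + 30*pi + 101*pi**2/6.

18 + 30*pi + 101*pi**2/6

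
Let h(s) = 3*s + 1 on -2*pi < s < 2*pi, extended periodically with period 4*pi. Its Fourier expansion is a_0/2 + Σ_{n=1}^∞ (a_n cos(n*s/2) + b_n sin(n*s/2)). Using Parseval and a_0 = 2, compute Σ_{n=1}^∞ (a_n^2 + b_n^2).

24*pi**2

Parseval: a_0^2/2 + Σ_{n≥1} (a_n^2+b_n^2) = (1/(2*pi)) ∫_{-2*pi}^{2*pi} h(s)^2 ds = 2 + 24*pi**2.
Subtract a_0^2/2 = 2: Σ (a_n^2+b_n^2) = 24*pi**2.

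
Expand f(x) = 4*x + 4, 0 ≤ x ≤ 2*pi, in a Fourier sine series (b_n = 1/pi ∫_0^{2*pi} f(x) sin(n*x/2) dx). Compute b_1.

16/pi + 16

b_1 = 1/pi ∫_0^{2*pi} (4*x + 4) sin(x/2) dx.
Integrating by parts (boundary term plus one more integral), an antiderivative of (4*x + 4) sin(x/2) is -8*x*cos(x/2) + 16*sin(x/2) - 8*cos(x/2); evaluating from 0 to 2*pi: ∫_{0}^{2*pi} (4*x + 4) sin(x/2) dx = (8 + 16*pi) - (-8) = 16 + 16*pi.
Hence b_1 = (1/pi)·(16 + 16*pi) = 16/pi + 16.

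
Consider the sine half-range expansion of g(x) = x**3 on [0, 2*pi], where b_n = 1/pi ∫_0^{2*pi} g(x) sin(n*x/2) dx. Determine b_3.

-32/9 + 16*pi**2/3

b_3 = 1/pi ∫_0^{2*pi} (x**3) sin(3*x/2) dx.
Integrating by parts three times (tabular method), an antiderivative of (x**3) sin(3*x/2) is -2*x**3*cos(3*x/2)/3 + 4*x**2*sin(3*x/2)/3 + 16*x*cos(3*x/2)/9 - 32*sin(3*x/2)/27; evaluating from 0 to 2*pi: ∫_{0}^{2*pi} (x**3) sin(3*x/2) dx = (16*pi*(-2 + 3*pi**2)/9) - (0) = 16*pi*(-2 + 3*pi**2)/9.
Hence b_3 = (1/pi)·(16*pi*(-2 + 3*pi**2)/9) = -32/9 + 16*pi**2/3.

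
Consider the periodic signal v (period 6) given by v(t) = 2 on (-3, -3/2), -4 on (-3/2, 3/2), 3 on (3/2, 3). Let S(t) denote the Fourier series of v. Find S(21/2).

t = 21/2 differs from t = -3/2 by 2 full period(s), and the series is 6-periodic.
At t = -3/2 the one-sided limits are v(-3/2^-) = 2 and v(-3/2^+) = -4.
By Dirichlet's theorem the series converges to their average, [(2) + (-4)]/2 = -1.

-1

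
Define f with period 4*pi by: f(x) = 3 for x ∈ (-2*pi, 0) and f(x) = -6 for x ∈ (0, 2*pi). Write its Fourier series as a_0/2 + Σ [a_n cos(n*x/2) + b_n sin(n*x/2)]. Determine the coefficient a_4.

0

a_4 = (1/(2*pi)) ∫_{-2*pi}^{2*pi} f(x) cos(2*x) dx.
Split the integral at the breakpoints.
Directly, an antiderivative of (3) cos(2*x) is 3*sin(2*x)/2; evaluating from -2*pi to 0: ∫_{-2*pi}^{0} (3) cos(2*x) dx = (0) - (0) = 0.
Directly, an antiderivative of (-6) cos(2*x) is -3*sin(2*x); evaluating from 0 to 2*pi: ∫_{0}^{2*pi} (-6) cos(2*x) dx = (0) - (0) = 0.
Summing the pieces and multiplying by (1/(2*pi)) gives a_4 = 0.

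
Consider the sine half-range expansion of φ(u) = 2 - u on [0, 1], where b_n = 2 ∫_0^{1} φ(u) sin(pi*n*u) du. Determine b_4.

b_4 = 2 ∫_0^{1} (2 - u) sin(4*pi*u) du.
Integrating by parts (boundary term plus one more integral), an antiderivative of (2 - u) sin(4*pi*u) is u*cos(4*pi*u)/(4*pi) - sin(4*pi*u)/(16*pi**2) - cos(4*pi*u)/(2*pi); evaluating from 0 to 1: ∫_{0}^{1} (2 - u) sin(4*pi*u) du = (-1/(4*pi)) - (-1/(2*pi)) = 1/(4*pi).
Hence b_4 = 2·(1/(4*pi)) = 1/(2*pi).

1/(2*pi)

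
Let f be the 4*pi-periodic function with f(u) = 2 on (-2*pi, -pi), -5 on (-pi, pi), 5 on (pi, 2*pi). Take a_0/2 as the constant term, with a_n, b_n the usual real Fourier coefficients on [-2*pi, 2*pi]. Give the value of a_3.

a_3 = (1/(2*pi)) ∫_{-2*pi}^{2*pi} f(u) cos(3*u/2) du.
Split the integral at the breakpoints.
Directly, an antiderivative of (2) cos(3*u/2) is 4*sin(3*u/2)/3; evaluating from -2*pi to -pi: ∫_{-2*pi}^{-pi} (2) cos(3*u/2) du = (4/3) - (0) = 4/3.
Directly, an antiderivative of (-5) cos(3*u/2) is -10*sin(3*u/2)/3; evaluating from -pi to pi: ∫_{-pi}^{pi} (-5) cos(3*u/2) du = (10/3) - (-10/3) = 20/3.
Directly, an antiderivative of (5) cos(3*u/2) is 10*sin(3*u/2)/3; evaluating from pi to 2*pi: ∫_{pi}^{2*pi} (5) cos(3*u/2) du = (0) - (-10/3) = 10/3.
Summing the pieces and multiplying by (1/(2*pi)) gives a_3 = 17/(3*pi).

17/(3*pi)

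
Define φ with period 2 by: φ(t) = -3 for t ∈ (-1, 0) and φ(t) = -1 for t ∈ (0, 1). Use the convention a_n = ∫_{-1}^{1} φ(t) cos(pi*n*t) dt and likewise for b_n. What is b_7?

b_7 = ∫_{-1}^{1} φ(t) sin(7*pi*t) dt.
Split the integral at the breakpoints.
Directly, an antiderivative of (-3) sin(7*pi*t) is 3*cos(7*pi*t)/(7*pi); evaluating from -1 to 0: ∫_{-1}^{0} (-3) sin(7*pi*t) dt = (3/(7*pi)) - (-3/(7*pi)) = 6/(7*pi).
Directly, an antiderivative of (-1) sin(7*pi*t) is cos(7*pi*t)/(7*pi); evaluating from 0 to 1: ∫_{0}^{1} (-1) sin(7*pi*t) dt = (-1/(7*pi)) - (1/(7*pi)) = -2/(7*pi).
Summing the pieces gives b_7 = 4/(7*pi).

4/(7*pi)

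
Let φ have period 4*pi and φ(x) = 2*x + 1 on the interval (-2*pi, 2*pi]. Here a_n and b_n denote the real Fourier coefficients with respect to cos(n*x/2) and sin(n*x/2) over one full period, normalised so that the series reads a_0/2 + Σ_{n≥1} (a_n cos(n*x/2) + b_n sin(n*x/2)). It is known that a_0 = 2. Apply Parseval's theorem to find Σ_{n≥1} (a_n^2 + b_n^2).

32*pi**2/3

Parseval: a_0^2/2 + Σ_{n≥1} (a_n^2+b_n^2) = (1/(2*pi)) ∫_{-2*pi}^{2*pi} φ(x)^2 dx = 2 + 32*pi**2/3.
Subtract a_0^2/2 = 2: Σ (a_n^2+b_n^2) = 32*pi**2/3.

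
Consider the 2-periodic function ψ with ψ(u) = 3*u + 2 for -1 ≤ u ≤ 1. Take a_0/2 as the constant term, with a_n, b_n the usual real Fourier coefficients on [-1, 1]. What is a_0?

a_0 = ∫_{-1}^{1} ψ(u) du = 4.

4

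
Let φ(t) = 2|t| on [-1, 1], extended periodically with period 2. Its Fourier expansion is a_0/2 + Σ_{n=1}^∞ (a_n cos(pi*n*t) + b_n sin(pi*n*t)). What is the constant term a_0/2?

1

a_0 = ∫_{-1}^{1} φ(t) dt = 2.
So the constant term a_0/2 = 1.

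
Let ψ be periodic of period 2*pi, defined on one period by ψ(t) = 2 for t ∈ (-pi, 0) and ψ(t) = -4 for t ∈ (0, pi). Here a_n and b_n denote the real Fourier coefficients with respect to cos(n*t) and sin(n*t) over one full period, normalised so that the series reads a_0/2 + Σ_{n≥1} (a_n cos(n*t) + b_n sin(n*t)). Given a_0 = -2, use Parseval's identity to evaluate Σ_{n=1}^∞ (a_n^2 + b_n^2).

18

Parseval: a_0^2/2 + Σ_{n≥1} (a_n^2+b_n^2) = 1/pi ∫_{-pi}^{pi} ψ(t)^2 dt = 20.
Subtract a_0^2/2 = 2: Σ (a_n^2+b_n^2) = 18.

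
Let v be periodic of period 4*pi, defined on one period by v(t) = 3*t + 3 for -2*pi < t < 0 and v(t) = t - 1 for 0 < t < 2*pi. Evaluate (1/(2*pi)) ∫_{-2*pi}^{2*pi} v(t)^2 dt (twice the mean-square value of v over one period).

-20*pi + 10 + 40*pi**2/3

(1/(2*pi)) ∫_{-2*pi}^{2*pi} v(t)^2 dt = (1/(2*pi)) · (20*pi*(-6*pi + 3 + 4*pi**2)/3) = -20*pi + 10 + 40*pi**2/3.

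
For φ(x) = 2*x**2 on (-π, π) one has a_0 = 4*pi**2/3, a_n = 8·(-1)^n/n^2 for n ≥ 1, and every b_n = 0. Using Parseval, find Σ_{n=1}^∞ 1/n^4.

Parseval: a_0^2/2 + Σ a_n^2 = (1/π) ∫_{-π}^{π} φ(x)^2 dx = 8*pi**4/5.
Subtract a_0^2/2 = 8*pi**4/9: Σ a_n^2 = 32*pi**4/45.
Since a_n^2 = 64/n^4, Σ 1/n^4 = pi**4/90.

pi**4/90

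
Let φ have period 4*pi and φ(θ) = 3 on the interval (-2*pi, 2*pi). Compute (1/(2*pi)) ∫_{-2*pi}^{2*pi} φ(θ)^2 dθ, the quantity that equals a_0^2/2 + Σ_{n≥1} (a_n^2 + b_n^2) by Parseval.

18

(1/(2*pi)) ∫_{-2*pi}^{2*pi} φ(θ)^2 dθ = (1/(2*pi)) · (36*pi) = 18.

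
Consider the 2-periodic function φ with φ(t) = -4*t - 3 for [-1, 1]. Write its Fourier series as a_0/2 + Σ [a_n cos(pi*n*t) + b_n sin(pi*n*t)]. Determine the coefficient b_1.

b_1 = ∫_{-1}^{1} φ(t) sin(pi*t) dt.
Integrating by parts (boundary term plus one more integral), an antiderivative of (-4*t - 3) sin(pi*t) is 4*t*cos(pi*t)/pi - 4*sin(pi*t)/pi**2 + 3*cos(pi*t)/pi; evaluating from -1 to 1: ∫_{-1}^{1} (-4*t - 3) sin(pi*t) dt = (-7/pi) - (1/pi) = -8/pi.
Hence b_1 = -8/pi.

-8/pi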